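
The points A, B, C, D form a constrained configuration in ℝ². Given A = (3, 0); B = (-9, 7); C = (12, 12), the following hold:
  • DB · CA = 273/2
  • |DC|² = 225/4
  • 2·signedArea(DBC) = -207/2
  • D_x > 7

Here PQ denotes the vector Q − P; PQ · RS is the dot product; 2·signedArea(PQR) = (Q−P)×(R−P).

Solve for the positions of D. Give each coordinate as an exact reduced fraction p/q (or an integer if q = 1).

D = (15/2, 6)

1. D_x = 15/2  [DB · CA = 273/2 ∩ 2·signedArea(DBC) = -207/2]
2. D_y = 6  [DB · CA = 273/2 ∩ 2·signedArea(DBC) = -207/2]
   → D = (15/2, 6)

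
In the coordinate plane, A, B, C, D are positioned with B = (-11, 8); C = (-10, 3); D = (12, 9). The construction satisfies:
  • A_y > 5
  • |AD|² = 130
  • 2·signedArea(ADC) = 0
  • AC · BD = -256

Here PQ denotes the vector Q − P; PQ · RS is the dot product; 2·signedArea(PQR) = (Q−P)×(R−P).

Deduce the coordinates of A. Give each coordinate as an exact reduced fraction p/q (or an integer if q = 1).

A = (1, 6)

1. A_x = 1  [2·signedArea(ADC) = 0 ∩ AC · BD = -256]
2. A_y = 6  [2·signedArea(ADC) = 0 ∩ AC · BD = -256]
   → A = (1, 6)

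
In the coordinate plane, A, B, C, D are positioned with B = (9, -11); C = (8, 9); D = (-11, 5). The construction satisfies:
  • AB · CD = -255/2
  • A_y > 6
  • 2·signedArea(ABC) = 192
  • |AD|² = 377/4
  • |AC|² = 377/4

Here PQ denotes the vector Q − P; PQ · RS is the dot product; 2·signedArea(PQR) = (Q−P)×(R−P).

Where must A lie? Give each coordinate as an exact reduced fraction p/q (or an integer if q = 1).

A = (-3/2, 7)

1. A_x = -3/2  [2·signedArea(ABC) = 192 ∩ AB · CD = -255/2]
2. A_y = 7  [2·signedArea(ABC) = 192 ∩ AB · CD = -255/2]
   → A = (-3/2, 7)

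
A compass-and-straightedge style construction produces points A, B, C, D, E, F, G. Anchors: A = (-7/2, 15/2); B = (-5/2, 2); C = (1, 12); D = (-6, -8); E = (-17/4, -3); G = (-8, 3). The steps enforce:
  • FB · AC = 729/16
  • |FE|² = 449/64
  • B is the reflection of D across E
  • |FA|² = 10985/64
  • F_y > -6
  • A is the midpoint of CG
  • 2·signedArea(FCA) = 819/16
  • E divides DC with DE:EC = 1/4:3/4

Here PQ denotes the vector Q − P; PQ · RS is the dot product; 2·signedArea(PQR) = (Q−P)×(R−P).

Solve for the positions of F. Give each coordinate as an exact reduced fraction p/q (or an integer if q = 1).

1. F_x = -41/8  [FB · AC = 729/16 ∩ 2·signedArea(FCA) = 819/16]
2. F_y = -11/2  [FB · AC = 729/16 ∩ 2·signedArea(FCA) = 819/16]
   → F = (-41/8, -11/2)

F = (-41/8, -11/2)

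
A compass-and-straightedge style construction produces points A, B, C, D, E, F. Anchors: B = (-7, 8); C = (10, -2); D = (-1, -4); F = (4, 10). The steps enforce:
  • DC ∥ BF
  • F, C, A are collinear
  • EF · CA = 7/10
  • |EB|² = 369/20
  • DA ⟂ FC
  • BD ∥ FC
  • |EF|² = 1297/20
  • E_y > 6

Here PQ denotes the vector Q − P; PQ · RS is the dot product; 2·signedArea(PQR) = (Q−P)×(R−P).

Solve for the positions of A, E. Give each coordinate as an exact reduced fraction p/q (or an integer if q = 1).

A = (43/5, 4/5)
E = (-31/10, 31/5)

1. A_x = 43/5  [F, C, A are collinear ∩ DA ⟂ FC]
2. A_y = 4/5  [F, C, A are collinear ∩ DA ⟂ FC]
   → A = (43/5, 4/5)
3. E_x = -31/10  [line 7/5·x + -14/5·y + 217/10 = 0 ∩ |EB|² = 369/20]
4. E_y = 31/5  [line 7/5·x + -14/5·y + 217/10 = 0 ∩ |EB|² = 369/20]
   → E = (-31/10, 31/5)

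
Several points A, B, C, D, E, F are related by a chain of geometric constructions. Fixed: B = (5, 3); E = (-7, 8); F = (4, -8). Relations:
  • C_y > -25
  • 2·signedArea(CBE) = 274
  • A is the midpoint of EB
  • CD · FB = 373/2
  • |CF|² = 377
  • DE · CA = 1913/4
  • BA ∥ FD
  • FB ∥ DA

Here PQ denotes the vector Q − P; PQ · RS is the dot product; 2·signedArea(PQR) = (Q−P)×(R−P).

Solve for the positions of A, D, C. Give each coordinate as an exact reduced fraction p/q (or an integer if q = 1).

A = (-1, 11/2)
C = (15, -24)
D = (-2, -11/2)

1. A_x = -1  [A is the midpoint of EB]
2. A_y = 11/2  [A is the midpoint of EB]
   → A = (-1, 11/2)
3. D_x = -2  [FB ∥ DA ∩ BA ∥ FD]
4. D_y = -11/2  [FB ∥ DA ∩ BA ∥ FD]
   → D = (-2, -11/2)
5. C_x = 15  [2·signedArea(CBE) = 274 ∩ DE · CA = 1913/4]
6. C_y = -24  [2·signedArea(CBE) = 274 ∩ DE · CA = 1913/4]
   → C = (15, -24)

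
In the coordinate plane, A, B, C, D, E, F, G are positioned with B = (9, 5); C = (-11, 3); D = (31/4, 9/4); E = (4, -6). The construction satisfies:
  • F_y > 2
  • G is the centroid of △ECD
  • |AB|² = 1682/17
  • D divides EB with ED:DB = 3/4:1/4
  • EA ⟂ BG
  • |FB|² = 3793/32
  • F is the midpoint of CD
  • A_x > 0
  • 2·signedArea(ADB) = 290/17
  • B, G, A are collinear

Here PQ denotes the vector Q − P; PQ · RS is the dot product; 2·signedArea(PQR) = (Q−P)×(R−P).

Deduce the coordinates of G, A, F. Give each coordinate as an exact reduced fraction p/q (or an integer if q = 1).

A = (8/17, -2/17)
F = (-13/8, 21/8)
G = (1/4, -1/4)

1. G_x = 1/4  [G is the centroid of △ECD]
2. G_y = -1/4  [G is the centroid of △ECD]
   → G = (1/4, -1/4)
3. A_x = 8/17  [B, G, A are collinear ∩ EA ⟂ BG]
4. A_y = -2/17  [B, G, A are collinear ∩ EA ⟂ BG]
   → A = (8/17, -2/17)
5. F_x = -13/8  [F is the midpoint of CD]
6. F_y = 21/8  [F is the midpoint of CD]
   → F = (-13/8, 21/8)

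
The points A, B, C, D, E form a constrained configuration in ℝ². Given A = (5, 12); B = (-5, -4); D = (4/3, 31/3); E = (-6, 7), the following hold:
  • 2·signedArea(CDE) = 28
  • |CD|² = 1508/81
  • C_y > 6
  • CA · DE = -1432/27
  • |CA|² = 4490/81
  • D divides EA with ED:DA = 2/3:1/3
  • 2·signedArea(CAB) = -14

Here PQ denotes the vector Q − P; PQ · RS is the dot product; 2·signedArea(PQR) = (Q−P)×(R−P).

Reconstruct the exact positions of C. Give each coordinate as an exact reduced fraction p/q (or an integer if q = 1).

C = (4/9, 55/9)

1. C_x = 4/9  [CA · DE = -1432/27 ∩ 2·signedArea(CAB) = -14]
2. C_y = 55/9  [CA · DE = -1432/27 ∩ 2·signedArea(CAB) = -14]
   → C = (4/9, 55/9)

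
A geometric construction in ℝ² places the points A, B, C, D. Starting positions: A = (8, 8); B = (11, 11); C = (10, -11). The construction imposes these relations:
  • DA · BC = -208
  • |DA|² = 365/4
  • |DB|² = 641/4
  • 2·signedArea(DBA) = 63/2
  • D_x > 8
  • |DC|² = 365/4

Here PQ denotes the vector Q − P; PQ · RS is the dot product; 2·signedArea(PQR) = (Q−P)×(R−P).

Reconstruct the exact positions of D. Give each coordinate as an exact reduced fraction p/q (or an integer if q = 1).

D = (9, -3/2)

1. D_x = 9  [DA · BC = -208 ∩ 2·signedArea(DBA) = 63/2]
2. D_y = -3/2  [DA · BC = -208 ∩ 2·signedArea(DBA) = 63/2]
   → D = (9, -3/2)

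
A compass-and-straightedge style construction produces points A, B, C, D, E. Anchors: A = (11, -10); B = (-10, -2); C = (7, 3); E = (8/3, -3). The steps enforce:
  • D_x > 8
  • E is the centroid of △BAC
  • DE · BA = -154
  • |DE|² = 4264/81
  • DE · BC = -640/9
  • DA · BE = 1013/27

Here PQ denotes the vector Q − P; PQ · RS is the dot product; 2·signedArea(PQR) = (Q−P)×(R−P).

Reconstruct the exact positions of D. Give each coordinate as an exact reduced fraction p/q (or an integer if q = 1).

1. D_x = 74/9  [DE · BA = -154 ∩ DE · BC = -640/9]
2. D_y = -23/3  [DE · BA = -154 ∩ DE · BC = -640/9]
   → D = (74/9, -23/3)

D = (74/9, -23/3)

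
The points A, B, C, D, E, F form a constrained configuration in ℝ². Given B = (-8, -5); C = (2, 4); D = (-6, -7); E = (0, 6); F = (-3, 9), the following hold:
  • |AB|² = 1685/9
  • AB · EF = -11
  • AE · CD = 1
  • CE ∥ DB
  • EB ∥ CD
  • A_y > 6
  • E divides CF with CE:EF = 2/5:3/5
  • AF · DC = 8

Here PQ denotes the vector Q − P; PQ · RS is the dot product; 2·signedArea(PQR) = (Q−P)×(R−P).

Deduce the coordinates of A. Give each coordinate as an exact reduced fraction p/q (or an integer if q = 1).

1. A_x = -1/3  [AB · EF = -11 ∩ AE · CD = 1]
2. A_y = 19/3  [AB · EF = -11 ∩ AE · CD = 1]
   → A = (-1/3, 19/3)

A = (-1/3, 19/3)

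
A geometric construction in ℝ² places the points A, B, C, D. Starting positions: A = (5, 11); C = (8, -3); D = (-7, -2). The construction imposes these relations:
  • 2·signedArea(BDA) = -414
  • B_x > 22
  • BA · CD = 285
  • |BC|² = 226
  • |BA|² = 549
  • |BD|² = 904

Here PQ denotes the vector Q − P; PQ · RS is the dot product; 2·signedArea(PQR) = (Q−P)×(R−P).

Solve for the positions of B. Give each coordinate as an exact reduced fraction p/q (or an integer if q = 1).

B = (23, -4)

1. B_x = 23  [2·signedArea(BDA) = -414 ∩ BA · CD = 285]
2. B_y = -4  [2·signedArea(BDA) = -414 ∩ BA · CD = 285]
   → B = (23, -4)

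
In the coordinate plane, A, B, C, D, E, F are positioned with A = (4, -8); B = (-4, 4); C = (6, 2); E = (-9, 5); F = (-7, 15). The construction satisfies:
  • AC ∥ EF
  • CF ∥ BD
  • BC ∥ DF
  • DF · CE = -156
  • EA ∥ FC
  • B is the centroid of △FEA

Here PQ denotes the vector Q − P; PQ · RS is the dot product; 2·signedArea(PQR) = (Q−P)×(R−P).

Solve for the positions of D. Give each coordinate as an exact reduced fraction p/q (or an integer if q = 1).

1. D_x = -17  [BC ∥ DF ∩ CF ∥ BD]
2. D_y = 17  [BC ∥ DF ∩ CF ∥ BD]
   → D = (-17, 17)

D = (-17, 17)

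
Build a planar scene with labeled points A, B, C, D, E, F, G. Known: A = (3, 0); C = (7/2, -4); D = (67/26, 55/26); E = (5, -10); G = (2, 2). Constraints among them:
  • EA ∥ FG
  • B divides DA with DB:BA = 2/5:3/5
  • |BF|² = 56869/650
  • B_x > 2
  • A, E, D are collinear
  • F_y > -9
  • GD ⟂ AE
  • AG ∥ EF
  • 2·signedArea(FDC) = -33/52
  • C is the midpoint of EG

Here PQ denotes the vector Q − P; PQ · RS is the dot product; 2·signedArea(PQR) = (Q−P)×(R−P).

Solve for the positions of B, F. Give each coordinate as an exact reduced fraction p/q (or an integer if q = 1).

B = (357/130, 33/26)
F = (4, -8)

1. B_x = 357/130  [B divides DA with DB:BA = 2/5:3/5]
2. B_y = 33/26  [B divides DA with DB:BA = 2/5:3/5]
   → B = (357/130, 33/26)
3. F_x = 4  [EA ∥ FG ∩ AG ∥ EF]
4. F_y = -8  [EA ∥ FG ∩ AG ∥ EF]
   → F = (4, -8)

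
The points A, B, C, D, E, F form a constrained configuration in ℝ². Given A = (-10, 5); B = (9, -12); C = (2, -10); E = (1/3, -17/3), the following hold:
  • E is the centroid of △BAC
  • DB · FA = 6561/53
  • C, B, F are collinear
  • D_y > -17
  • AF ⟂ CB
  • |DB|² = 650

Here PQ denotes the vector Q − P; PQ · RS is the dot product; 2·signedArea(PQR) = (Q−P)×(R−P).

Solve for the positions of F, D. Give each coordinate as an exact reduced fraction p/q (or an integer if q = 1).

D = (-854/53, -869/53)
F = (-692/53, -302/53)

1. F_x = -692/53  [C, B, F are collinear ∩ AF ⟂ CB]
2. F_y = -302/53  [C, B, F are collinear ∩ AF ⟂ CB]
   → F = (-692/53, -302/53)
3. D_x = -854/53  [line -162/53·x + -567/53·y + -11907/53 = 0 ∩ |DB|² = 650]
4. D_y = -869/53  [line -162/53·x + -567/53·y + -11907/53 = 0 ∩ |DB|² = 650]
   → D = (-854/53, -869/53)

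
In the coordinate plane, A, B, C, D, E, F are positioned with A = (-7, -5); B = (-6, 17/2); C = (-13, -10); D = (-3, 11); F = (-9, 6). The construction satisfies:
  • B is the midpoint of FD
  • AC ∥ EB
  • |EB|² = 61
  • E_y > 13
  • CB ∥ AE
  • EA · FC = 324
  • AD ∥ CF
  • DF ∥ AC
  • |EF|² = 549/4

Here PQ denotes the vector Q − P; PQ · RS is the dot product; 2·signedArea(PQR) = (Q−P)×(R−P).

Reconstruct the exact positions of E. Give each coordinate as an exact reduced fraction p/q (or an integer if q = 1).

1. E_x = 0  [AC ∥ EB ∩ CB ∥ AE]
2. E_y = 27/2  [AC ∥ EB ∩ CB ∥ AE]
   → E = (0, 27/2)

E = (0, 27/2)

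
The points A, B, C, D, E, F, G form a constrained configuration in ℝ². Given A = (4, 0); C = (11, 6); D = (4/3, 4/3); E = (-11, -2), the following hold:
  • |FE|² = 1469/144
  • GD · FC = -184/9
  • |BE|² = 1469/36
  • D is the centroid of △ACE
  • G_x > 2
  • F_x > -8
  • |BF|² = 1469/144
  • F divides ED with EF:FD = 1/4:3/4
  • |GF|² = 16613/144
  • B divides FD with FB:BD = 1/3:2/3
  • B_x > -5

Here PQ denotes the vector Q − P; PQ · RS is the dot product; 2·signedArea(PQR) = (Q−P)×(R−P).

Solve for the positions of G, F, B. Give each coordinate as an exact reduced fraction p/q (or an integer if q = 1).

1. F_x = -95/12  [F divides ED with EF:FD = 1/4:3/4]
2. F_y = -7/6  [F divides ED with EF:FD = 1/4:3/4]
   → F = (-95/12, -7/6)
3. B_x = -29/6  [B divides FD with FB:BD = 1/3:2/3]
4. B_y = -1/3  [B divides FD with FB:BD = 1/3:2/3]
   → B = (-29/6, -1/3)
5. G_x = 8/3  [line -227/12·x + -43/6·y + 497/9 = 0 ∩ |GF|² = 16613/144]
6. G_y = 2/3  [line -227/12·x + -43/6·y + 497/9 = 0 ∩ |GF|² = 16613/144]
   → G = (8/3, 2/3)

B = (-29/6, -1/3)
F = (-95/12, -7/6)
G = (8/3, 2/3)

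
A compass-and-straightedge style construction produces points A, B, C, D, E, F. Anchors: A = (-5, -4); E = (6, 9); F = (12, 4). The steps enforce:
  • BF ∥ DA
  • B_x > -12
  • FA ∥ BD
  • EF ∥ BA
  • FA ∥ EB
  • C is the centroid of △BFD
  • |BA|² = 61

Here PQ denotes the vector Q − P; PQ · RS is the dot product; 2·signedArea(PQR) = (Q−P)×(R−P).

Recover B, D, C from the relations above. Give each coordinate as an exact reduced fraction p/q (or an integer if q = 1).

1. B_x = -11  [EF ∥ BA ∩ FA ∥ EB]
2. B_y = 1  [EF ∥ BA ∩ FA ∥ EB]
   → B = (-11, 1)
3. D_x = -28  [BF ∥ DA ∩ FA ∥ BD]
4. D_y = -7  [BF ∥ DA ∩ FA ∥ BD]
   → D = (-28, -7)
5. C_x = -9  [C is the centroid of △BFD]
6. C_y = -2/3  [C is the centroid of △BFD]
   → C = (-9, -2/3)

B = (-11, 1)
C = (-9, -2/3)
D = (-28, -7)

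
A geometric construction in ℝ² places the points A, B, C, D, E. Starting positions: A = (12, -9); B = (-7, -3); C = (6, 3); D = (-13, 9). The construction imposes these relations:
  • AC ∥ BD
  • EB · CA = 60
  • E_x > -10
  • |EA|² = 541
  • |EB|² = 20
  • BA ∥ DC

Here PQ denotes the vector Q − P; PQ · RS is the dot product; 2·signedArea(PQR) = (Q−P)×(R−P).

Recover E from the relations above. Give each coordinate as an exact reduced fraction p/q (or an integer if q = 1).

E = (-9, 1)

1. E_x = -9  [line -6·x + 12·y + -66 = 0 ∩ |EB|² = 20]
2. E_y = 1  [line -6·x + 12·y + -66 = 0 ∩ |EB|² = 20]
   → E = (-9, 1)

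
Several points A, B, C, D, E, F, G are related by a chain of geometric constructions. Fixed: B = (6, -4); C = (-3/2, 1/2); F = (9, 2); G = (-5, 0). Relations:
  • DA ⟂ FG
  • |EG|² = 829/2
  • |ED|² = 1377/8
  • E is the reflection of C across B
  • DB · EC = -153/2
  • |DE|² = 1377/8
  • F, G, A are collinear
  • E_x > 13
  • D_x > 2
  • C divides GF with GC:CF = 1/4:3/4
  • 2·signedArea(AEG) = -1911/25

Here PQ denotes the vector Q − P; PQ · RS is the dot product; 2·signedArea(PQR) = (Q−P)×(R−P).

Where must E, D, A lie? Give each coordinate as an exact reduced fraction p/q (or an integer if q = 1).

A = (93/50, 49/50)
D = (9/4, -7/4)
E = (27/2, -17/2)

1. E_x = 27/2  [E is the reflection of C across B]
2. E_y = -17/2  [E is the reflection of C across B]
   → E = (27/2, -17/2)
3. D_x = 9/4  [line 15·x + -9·y + -99/2 = 0 ∩ |DE|² = 1377/8]
4. D_y = -7/4  [line 15·x + -9·y + -99/2 = 0 ∩ |DE|² = 1377/8]
   → D = (9/4, -7/4)
5. A_x = 93/50  [F, G, A are collinear ∩ DA ⟂ FG]
6. A_y = 49/50  [F, G, A are collinear ∩ DA ⟂ FG]
   → A = (93/50, 49/50)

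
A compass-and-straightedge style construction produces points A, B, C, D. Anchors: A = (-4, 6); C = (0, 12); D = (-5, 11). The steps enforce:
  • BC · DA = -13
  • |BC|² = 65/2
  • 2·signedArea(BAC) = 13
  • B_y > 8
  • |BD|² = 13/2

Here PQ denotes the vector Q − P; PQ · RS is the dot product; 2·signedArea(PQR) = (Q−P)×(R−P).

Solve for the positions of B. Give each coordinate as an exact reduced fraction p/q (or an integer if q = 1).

B = (-9/2, 17/2)

1. B_x = -9/2  [2·signedArea(BAC) = 13 ∩ BC · DA = -13]
2. B_y = 17/2  [2·signedArea(BAC) = 13 ∩ BC · DA = -13]
   → B = (-9/2, 17/2)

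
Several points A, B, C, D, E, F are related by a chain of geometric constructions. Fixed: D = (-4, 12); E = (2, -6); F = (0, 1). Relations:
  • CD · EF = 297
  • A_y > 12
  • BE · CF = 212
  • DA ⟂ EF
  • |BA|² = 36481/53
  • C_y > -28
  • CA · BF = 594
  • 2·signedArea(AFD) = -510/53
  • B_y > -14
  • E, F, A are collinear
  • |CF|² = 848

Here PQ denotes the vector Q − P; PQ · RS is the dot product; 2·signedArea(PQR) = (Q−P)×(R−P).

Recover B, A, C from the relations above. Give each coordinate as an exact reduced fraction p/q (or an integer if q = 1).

A = (-170/53, 648/53)
B = (4, -13)
C = (8, -27)

1. A_x = -170/53  [E, F, A are collinear ∩ DA ⟂ EF]
2. A_y = 648/53  [E, F, A are collinear ∩ DA ⟂ EF]
   → A = (-170/53, 648/53)
3. C_x = 8  [line 2·x + -7·y + -205 = 0 ∩ |CF|² = 848]
4. C_y = -27  [line 2·x + -7·y + -205 = 0 ∩ |CF|² = 848]
   → C = (8, -27)
5. B_x = 4  [line 8·x + -28·y + -396 = 0 ∩ |BA|² = 36481/53]
6. B_y = -13  [line 8·x + -28·y + -396 = 0 ∩ |BA|² = 36481/53]
   → B = (4, -13)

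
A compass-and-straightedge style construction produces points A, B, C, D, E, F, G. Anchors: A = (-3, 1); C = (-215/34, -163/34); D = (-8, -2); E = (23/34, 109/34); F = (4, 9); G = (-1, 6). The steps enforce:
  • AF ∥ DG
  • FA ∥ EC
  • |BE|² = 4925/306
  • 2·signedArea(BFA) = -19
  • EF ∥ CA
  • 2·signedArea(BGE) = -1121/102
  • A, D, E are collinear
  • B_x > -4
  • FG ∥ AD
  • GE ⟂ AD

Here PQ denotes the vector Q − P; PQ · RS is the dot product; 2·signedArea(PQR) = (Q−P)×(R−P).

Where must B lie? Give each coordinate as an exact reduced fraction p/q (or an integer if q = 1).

B = (-10/3, 10/3)

1. B_x = -10/3  [2·signedArea(BFA) = -19 ∩ 2·signedArea(BGE) = -1121/102]
2. B_y = 10/3  [2·signedArea(BFA) = -19 ∩ 2·signedArea(BGE) = -1121/102]
   → B = (-10/3, 10/3)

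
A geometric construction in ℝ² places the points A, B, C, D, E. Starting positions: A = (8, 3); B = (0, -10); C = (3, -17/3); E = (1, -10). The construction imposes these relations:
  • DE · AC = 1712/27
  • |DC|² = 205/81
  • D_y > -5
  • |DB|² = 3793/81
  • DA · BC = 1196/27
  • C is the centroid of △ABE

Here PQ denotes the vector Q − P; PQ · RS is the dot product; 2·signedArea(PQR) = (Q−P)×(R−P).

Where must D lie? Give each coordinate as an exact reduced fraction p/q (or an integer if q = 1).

D = (11/3, -38/9)

1. D_x = 11/3  [DE · AC = 1712/27 ∩ DA · BC = 1196/27]
2. D_y = -38/9  [DE · AC = 1712/27 ∩ DA · BC = 1196/27]
   → D = (11/3, -38/9)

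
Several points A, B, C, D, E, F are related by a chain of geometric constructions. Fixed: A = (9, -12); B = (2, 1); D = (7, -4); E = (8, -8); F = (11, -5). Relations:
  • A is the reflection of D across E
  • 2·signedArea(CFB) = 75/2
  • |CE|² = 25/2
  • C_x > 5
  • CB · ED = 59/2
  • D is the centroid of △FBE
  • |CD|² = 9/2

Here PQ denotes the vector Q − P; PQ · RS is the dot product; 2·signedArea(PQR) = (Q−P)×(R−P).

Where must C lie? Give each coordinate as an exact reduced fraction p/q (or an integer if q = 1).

C = (11/2, -11/2)

1. C_x = 11/2  [2·signedArea(CFB) = 75/2 ∩ CB · ED = 59/2]
2. C_y = -11/2  [2·signedArea(CFB) = 75/2 ∩ CB · ED = 59/2]
   → C = (11/2, -11/2)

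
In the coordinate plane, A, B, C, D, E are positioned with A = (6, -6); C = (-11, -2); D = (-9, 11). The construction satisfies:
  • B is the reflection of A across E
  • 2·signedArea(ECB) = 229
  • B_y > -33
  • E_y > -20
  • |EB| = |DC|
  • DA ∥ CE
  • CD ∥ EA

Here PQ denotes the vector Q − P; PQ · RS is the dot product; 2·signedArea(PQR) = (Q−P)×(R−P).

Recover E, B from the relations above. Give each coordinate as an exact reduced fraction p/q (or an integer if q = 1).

1. E_x = 4  [CD ∥ EA ∩ DA ∥ CE]
2. E_y = -19  [CD ∥ EA ∩ DA ∥ CE]
   → E = (4, -19)
3. B_x = 2  [B is the reflection of A across E]
4. B_y = -32  [B is the reflection of A across E]
   → B = (2, -32)

B = (2, -32)
E = (4, -19)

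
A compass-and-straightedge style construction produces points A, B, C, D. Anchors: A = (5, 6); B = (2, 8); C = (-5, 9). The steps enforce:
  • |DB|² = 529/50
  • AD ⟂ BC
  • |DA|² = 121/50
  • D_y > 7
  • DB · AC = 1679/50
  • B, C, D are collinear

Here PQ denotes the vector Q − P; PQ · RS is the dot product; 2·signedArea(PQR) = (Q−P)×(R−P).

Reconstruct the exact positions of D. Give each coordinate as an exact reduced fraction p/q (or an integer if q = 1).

D = (261/50, 377/50)

1. D_x = 261/50  [B, C, D are collinear ∩ AD ⟂ BC]
2. D_y = 377/50  [B, C, D are collinear ∩ AD ⟂ BC]
   → D = (261/50, 377/50)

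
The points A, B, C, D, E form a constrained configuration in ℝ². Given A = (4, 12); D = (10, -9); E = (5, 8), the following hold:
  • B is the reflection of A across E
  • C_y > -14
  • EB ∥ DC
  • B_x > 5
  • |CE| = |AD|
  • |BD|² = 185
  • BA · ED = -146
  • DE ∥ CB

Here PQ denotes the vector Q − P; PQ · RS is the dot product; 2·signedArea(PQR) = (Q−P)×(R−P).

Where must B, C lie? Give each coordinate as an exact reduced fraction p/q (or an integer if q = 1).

B = (6, 4)
C = (11, -13)

1. B_x = 6  [B is the reflection of A across E]
2. B_y = 4  [B is the reflection of A across E]
   → B = (6, 4)
3. C_x = 11  [DE ∥ CB ∩ EB ∥ DC]
4. C_y = -13  [DE ∥ CB ∩ EB ∥ DC]
   → C = (11, -13)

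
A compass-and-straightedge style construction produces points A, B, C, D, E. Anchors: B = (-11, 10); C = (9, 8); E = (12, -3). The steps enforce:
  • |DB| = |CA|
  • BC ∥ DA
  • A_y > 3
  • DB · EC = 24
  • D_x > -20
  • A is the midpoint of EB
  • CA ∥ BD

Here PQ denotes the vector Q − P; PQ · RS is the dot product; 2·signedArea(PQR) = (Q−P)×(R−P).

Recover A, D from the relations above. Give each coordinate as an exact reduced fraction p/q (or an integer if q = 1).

1. A_x = 1/2  [A is the midpoint of EB]
2. A_y = 7/2  [A is the midpoint of EB]
   → A = (1/2, 7/2)
3. D_x = -39/2  [BC ∥ DA ∩ CA ∥ BD]
4. D_y = 11/2  [BC ∥ DA ∩ CA ∥ BD]
   → D = (-39/2, 11/2)

A = (1/2, 7/2)
D = (-39/2, 11/2)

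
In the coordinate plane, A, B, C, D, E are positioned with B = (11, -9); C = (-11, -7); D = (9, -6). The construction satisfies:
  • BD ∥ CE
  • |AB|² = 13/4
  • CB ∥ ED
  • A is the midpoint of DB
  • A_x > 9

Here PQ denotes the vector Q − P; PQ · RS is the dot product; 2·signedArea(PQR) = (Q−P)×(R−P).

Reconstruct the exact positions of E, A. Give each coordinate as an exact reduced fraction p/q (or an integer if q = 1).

1. E_x = -13  [CB ∥ ED ∩ BD ∥ CE]
2. E_y = -4  [CB ∥ ED ∩ BD ∥ CE]
   → E = (-13, -4)
3. A_x = 10  [A is the midpoint of DB]
4. A_y = -15/2  [A is the midpoint of DB]
   → A = (10, -15/2)

A = (10, -15/2)
E = (-13, -4)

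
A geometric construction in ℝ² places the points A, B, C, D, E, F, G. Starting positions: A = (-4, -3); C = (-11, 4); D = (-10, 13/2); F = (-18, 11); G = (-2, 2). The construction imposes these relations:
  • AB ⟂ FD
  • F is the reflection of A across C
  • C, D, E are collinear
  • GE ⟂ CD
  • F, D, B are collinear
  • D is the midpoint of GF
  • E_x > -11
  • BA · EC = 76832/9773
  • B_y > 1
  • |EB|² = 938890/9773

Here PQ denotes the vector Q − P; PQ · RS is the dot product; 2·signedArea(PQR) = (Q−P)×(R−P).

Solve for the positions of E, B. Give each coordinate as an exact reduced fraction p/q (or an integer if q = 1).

1. E_x = -303/29  [C, D, E are collinear ∩ GE ⟂ CD]
2. E_y = 156/29  [C, D, E are collinear ∩ GE ⟂ CD]
   → E = (-303/29, 156/29)
3. B_x = -466/337  [F, D, B are collinear ∩ AB ⟂ FD]
4. B_y = 557/337  [F, D, B are collinear ∩ AB ⟂ FD]
   → B = (-466/337, 557/337)

B = (-466/337, 557/337)
E = (-303/29, 156/29)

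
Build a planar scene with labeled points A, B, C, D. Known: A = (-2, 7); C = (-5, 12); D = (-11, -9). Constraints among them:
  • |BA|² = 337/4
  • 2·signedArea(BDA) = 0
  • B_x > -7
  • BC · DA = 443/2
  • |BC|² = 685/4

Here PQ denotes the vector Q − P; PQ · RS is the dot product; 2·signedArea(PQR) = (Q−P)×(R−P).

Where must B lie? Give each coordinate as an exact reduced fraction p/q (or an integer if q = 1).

B = (-13/2, -1)

1. B_x = -13/2  [2·signedArea(BDA) = 0 ∩ BC · DA = 443/2]
2. B_y = -1  [2·signedArea(BDA) = 0 ∩ BC · DA = 443/2]
   → B = (-13/2, -1)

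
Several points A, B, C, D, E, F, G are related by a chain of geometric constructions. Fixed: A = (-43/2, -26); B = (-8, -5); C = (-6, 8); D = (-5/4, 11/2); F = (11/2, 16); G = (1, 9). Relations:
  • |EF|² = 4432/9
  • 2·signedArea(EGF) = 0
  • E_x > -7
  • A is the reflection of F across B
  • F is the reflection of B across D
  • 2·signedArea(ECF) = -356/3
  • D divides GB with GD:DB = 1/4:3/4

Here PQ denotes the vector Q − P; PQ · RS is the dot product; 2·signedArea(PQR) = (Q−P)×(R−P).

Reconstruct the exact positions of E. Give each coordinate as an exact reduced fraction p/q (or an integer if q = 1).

E = (-13/2, -8/3)

1. E_x = -13/2  [2·signedArea(EGF) = 0 ∩ 2·signedArea(ECF) = -356/3]
2. E_y = -8/3  [2·signedArea(EGF) = 0 ∩ 2·signedArea(ECF) = -356/3]
   → E = (-13/2, -8/3)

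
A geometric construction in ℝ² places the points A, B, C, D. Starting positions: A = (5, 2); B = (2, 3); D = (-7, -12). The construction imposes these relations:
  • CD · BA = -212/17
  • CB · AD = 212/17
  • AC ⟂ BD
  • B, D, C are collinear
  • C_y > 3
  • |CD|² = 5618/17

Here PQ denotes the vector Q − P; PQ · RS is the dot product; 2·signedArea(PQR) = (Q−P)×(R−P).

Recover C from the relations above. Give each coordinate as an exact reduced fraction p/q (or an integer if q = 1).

1. C_x = 40/17  [B, D, C are collinear ∩ AC ⟂ BD]
2. C_y = 61/17  [B, D, C are collinear ∩ AC ⟂ BD]
   → C = (40/17, 61/17)

C = (40/17, 61/17)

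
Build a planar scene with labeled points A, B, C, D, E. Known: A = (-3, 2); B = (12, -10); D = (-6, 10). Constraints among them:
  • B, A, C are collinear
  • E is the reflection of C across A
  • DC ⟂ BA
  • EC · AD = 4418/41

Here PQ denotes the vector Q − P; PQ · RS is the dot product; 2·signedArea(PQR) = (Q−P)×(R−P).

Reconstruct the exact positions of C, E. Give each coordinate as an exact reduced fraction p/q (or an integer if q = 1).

C = (-358/41, 270/41)
E = (112/41, -106/41)

1. C_x = -358/41  [B, A, C are collinear ∩ DC ⟂ BA]
2. C_y = 270/41  [B, A, C are collinear ∩ DC ⟂ BA]
   → C = (-358/41, 270/41)
3. E_x = 112/41  [E is the reflection of C across A]
4. E_y = -106/41  [E is the reflection of C across A]
   → E = (112/41, -106/41)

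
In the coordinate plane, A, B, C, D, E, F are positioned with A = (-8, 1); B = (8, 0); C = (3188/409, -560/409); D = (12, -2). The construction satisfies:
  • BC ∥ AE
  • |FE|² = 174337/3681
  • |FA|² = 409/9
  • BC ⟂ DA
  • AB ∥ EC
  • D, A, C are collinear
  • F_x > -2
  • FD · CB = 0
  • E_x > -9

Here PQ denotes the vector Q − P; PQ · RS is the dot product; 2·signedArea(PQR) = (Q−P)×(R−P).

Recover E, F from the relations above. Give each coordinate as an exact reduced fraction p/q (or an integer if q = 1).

E = (-3356/409, -151/409)
F = (-4/3, 0)

1. E_x = -3356/409  [AB ∥ EC ∩ BC ∥ AE]
2. E_y = -151/409  [AB ∥ EC ∩ BC ∥ AE]
   → E = (-3356/409, -151/409)
3. F_x = -4/3  [line -84/409·x + -560/409·y + -112/409 = 0 ∩ |FA|² = 409/9]
4. F_y = 0  [line -84/409·x + -560/409·y + -112/409 = 0 ∩ |FA|² = 409/9]
   → F = (-4/3, 0)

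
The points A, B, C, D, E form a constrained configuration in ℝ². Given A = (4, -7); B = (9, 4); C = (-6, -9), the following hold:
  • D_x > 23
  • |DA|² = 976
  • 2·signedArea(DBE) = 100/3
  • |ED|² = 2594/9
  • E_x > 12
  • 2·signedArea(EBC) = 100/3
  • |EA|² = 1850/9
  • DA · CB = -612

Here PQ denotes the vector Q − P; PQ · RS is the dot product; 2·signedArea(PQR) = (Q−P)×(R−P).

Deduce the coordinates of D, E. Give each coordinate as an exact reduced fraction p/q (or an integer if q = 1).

1. E_x = 37/3  [line 13·x + -15·y + -271/3 = 0 ∩ |EA|² = 1850/9]
2. E_y = 14/3  [line 13·x + -15·y + -271/3 = 0 ∩ |EA|² = 1850/9]
   → E = (37/3, 14/3)
3. D_x = 24  [DA · CB = -612 ∩ 2·signedArea(DBE) = 100/3]
4. D_y = 17  [DA · CB = -612 ∩ 2·signedArea(DBE) = 100/3]
   → D = (24, 17)

D = (24, 17)
E = (37/3, 14/3)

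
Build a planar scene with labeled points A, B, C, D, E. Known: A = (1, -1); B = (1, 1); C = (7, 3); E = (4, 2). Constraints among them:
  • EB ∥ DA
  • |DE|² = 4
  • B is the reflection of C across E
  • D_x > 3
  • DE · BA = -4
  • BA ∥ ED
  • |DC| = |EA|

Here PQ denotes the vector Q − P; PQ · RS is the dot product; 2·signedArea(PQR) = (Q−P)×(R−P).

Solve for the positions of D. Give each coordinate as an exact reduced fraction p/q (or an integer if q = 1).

D = (4, 0)

1. D_x = 4  [EB ∥ DA ∩ BA ∥ ED]
2. D_y = 0  [EB ∥ DA ∩ BA ∥ ED]
   → D = (4, 0)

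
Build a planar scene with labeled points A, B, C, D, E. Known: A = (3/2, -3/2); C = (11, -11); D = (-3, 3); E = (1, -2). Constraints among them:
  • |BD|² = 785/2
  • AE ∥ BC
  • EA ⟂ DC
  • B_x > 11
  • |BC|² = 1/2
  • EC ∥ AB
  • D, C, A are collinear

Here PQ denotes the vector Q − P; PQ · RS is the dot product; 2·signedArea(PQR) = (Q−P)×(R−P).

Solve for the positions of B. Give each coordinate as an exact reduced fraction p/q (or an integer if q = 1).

B = (23/2, -21/2)

1. B_x = 23/2  [AE ∥ BC ∩ EC ∥ AB]
2. B_y = -21/2  [AE ∥ BC ∩ EC ∥ AB]
   → B = (23/2, -21/2)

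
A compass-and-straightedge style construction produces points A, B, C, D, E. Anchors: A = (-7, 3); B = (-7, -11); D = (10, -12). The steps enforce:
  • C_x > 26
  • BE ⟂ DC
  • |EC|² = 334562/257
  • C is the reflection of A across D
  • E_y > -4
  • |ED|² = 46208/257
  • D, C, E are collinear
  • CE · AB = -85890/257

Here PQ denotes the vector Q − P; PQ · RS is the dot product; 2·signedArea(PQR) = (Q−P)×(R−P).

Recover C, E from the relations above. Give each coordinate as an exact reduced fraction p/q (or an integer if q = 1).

1. C_x = 27  [C is the reflection of A across D]
2. C_y = -27  [C is the reflection of A across D]
   → C = (27, -27)
3. E_x = -14/257  [D, C, E are collinear ∩ BE ⟂ DC]
4. E_y = -804/257  [D, C, E are collinear ∩ BE ⟂ DC]
   → E = (-14/257, -804/257)

C = (27, -27)
E = (-14/257, -804/257)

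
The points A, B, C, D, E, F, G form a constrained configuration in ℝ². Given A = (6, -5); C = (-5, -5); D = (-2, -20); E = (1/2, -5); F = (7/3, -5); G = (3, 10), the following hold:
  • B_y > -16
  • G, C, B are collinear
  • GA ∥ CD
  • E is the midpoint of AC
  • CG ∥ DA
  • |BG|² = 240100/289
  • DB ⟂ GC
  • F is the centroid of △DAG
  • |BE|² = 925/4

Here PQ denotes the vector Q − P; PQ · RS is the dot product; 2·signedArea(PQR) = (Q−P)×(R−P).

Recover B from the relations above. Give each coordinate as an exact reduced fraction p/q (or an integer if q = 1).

B = (-3053/289, -4460/289)

1. B_x = -3053/289  [G, C, B are collinear ∩ DB ⟂ GC]
2. B_y = -4460/289  [G, C, B are collinear ∩ DB ⟂ GC]
   → B = (-3053/289, -4460/289)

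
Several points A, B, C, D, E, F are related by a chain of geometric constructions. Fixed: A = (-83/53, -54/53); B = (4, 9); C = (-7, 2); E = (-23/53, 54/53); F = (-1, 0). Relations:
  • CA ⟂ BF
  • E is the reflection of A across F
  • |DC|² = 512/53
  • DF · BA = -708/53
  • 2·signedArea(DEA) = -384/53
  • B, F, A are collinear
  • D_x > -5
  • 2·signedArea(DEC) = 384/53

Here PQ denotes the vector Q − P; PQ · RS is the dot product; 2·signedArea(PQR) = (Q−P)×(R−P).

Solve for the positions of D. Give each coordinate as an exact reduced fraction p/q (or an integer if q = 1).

1. D_x = -227/53  [2·signedArea(DEA) = -384/53 ∩ 2·signedArea(DEC) = 384/53]
2. D_y = 26/53  [2·signedArea(DEA) = -384/53 ∩ 2·signedArea(DEC) = 384/53]
   → D = (-227/53, 26/53)

D = (-227/53, 26/53)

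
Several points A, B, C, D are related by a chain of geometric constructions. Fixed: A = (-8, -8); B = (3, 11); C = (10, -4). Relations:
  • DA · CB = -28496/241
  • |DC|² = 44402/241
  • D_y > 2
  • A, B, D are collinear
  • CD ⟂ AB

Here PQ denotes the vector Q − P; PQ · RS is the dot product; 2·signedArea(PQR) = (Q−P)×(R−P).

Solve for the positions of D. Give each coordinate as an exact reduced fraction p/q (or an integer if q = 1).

1. D_x = -421/241  [A, B, D are collinear ∩ CD ⟂ AB]
2. D_y = 675/241  [A, B, D are collinear ∩ CD ⟂ AB]
   → D = (-421/241, 675/241)

D = (-421/241, 675/241)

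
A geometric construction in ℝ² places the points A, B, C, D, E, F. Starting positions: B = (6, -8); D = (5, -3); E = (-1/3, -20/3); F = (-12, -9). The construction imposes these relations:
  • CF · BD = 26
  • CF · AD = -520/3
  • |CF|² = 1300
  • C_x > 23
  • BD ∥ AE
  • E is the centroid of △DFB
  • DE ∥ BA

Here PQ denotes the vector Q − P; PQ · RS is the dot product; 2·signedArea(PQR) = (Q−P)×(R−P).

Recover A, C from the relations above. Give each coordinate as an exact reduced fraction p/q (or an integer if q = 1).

1. A_x = 2/3  [BD ∥ AE ∩ DE ∥ BA]
2. A_y = -35/3  [BD ∥ AE ∩ DE ∥ BA]
   → A = (2/3, -35/3)
3. C_x = 24  [CF · BD = 26 ∩ CF · AD = -520/3]
4. C_y = -7  [CF · BD = 26 ∩ CF · AD = -520/3]
   → C = (24, -7)

A = (2/3, -35/3)
C = (24, -7)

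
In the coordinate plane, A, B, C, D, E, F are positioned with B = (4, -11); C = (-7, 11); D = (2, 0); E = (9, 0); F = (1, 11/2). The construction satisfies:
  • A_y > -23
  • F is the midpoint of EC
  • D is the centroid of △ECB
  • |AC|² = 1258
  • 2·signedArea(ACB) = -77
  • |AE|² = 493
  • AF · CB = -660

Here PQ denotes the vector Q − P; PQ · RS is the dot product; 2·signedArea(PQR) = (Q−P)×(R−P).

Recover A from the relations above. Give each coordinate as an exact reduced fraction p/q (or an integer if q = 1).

A = (6, -22)

1. A_x = 6  [2·signedArea(ACB) = -77 ∩ AF · CB = -660]
2. A_y = -22  [2·signedArea(ACB) = -77 ∩ AF · CB = -660]
   → A = (6, -22)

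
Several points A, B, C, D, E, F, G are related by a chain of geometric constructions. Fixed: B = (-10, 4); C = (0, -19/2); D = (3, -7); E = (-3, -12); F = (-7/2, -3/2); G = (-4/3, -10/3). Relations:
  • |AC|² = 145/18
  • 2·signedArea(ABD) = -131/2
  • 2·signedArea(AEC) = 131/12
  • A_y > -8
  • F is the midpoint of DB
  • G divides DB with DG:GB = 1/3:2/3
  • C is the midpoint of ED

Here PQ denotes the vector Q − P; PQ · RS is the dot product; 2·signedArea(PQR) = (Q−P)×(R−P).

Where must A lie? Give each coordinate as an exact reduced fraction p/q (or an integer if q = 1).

A = (-13/6, -23/3)

1. A_x = -13/6  [2·signedArea(ABD) = -131/2 ∩ 2·signedArea(AEC) = 131/12]
2. A_y = -23/3  [2·signedArea(ABD) = -131/2 ∩ 2·signedArea(AEC) = 131/12]
   → A = (-13/6, -23/3)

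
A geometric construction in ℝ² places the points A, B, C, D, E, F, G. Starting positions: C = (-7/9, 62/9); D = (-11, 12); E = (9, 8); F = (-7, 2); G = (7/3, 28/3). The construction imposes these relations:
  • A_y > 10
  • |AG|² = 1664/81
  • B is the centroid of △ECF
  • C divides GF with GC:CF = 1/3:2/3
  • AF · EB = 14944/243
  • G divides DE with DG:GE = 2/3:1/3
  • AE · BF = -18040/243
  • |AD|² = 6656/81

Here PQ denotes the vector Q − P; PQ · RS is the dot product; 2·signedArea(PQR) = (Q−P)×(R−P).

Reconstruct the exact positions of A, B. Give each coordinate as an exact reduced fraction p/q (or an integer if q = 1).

1. B_x = 11/27  [B is the centroid of △ECF]
2. B_y = 152/27  [B is the centroid of △ECF]
   → B = (11/27, 152/27)
3. A_x = -19/9  [AE · BF = -18040/243 ∩ AF · EB = 14944/243]
4. A_y = 92/9  [AE · BF = -18040/243 ∩ AF · EB = 14944/243]
   → A = (-19/9, 92/9)

A = (-19/9, 92/9)
B = (11/27, 152/27)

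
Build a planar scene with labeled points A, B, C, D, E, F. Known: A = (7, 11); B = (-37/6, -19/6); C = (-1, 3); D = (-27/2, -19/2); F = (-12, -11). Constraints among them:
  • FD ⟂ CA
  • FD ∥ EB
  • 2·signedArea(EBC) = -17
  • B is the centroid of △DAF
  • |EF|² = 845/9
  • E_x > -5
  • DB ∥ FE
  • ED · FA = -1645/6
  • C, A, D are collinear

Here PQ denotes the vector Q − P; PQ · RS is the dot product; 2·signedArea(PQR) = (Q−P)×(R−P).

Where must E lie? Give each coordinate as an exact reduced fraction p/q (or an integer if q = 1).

1. E_x = -14/3  [FD ∥ EB ∩ DB ∥ FE]
2. E_y = -14/3  [FD ∥ EB ∩ DB ∥ FE]
   → E = (-14/3, -14/3)

E = (-14/3, -14/3)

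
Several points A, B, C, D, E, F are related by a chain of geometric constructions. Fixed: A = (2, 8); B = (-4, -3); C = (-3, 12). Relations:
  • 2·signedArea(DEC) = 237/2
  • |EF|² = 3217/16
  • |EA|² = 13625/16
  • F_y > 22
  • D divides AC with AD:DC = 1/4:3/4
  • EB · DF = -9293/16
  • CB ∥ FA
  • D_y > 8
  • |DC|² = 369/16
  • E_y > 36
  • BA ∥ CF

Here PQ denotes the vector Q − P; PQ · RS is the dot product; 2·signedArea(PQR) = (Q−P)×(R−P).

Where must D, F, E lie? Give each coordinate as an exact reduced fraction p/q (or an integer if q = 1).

D = (3/4, 9)
E = (21/4, 37)
F = (3, 23)

1. D_x = 3/4  [D divides AC with AD:DC = 1/4:3/4]
2. D_y = 9  [D divides AC with AD:DC = 1/4:3/4]
   → D = (3/4, 9)
3. F_x = 3  [CB ∥ FA ∩ BA ∥ CF]
4. F_y = 23  [CB ∥ FA ∩ BA ∥ CF]
   → F = (3, 23)
5. E_x = 21/4  [EB · DF = -9293/16 ∩ 2·signedArea(DEC) = 237/2]
6. E_y = 37  [EB · DF = -9293/16 ∩ 2·signedArea(DEC) = 237/2]
   → E = (21/4, 37)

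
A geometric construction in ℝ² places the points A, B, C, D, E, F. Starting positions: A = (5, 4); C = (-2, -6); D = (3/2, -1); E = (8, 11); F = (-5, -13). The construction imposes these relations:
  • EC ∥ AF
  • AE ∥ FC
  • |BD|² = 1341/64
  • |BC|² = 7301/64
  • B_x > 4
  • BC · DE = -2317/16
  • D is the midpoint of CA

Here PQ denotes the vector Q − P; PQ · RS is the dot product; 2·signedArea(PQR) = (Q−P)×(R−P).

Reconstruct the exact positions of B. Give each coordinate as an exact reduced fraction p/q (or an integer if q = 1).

1. B_x = 33/8  [line -13/2·x + -12·y + 957/16 = 0 ∩ |BD|² = 1341/64]
2. B_y = 11/4  [line -13/2·x + -12·y + 957/16 = 0 ∩ |BD|² = 1341/64]
   → B = (33/8, 11/4)

B = (33/8, 11/4)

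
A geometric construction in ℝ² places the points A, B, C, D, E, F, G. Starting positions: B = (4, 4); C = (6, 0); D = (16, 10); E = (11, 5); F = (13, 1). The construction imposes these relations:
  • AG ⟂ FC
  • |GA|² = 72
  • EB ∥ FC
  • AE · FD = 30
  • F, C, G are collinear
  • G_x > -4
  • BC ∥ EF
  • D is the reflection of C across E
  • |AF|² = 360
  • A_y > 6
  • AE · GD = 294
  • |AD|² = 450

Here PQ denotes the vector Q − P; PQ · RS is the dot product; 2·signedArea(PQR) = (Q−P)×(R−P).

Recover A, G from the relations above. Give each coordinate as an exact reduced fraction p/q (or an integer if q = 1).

1. A_x = -5  [line -3·x + -9·y + 48 = 0 ∩ |AF|² = 360]
2. A_y = 7  [line -3·x + -9·y + 48 = 0 ∩ |AF|² = 360]
   → A = (-5, 7)
3. G_x = -19/5  [F, C, G are collinear ∩ AG ⟂ FC]
4. G_y = -7/5  [F, C, G are collinear ∩ AG ⟂ FC]
   → G = (-19/5, -7/5)

A = (-5, 7)
G = (-19/5, -7/5)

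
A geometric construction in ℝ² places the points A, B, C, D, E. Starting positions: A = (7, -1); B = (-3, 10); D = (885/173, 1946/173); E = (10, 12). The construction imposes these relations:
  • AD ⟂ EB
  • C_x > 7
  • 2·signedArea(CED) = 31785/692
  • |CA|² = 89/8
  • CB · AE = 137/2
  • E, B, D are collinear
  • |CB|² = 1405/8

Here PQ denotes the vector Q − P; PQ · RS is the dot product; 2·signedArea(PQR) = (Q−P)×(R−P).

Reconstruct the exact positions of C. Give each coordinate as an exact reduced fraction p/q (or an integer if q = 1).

C = (31/4, 9/4)

1. C_x = 31/4  [CB · AE = 137/2 ∩ 2·signedArea(CED) = 31785/692]
2. C_y = 9/4  [CB · AE = 137/2 ∩ 2·signedArea(CED) = 31785/692]
   → C = (31/4, 9/4)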